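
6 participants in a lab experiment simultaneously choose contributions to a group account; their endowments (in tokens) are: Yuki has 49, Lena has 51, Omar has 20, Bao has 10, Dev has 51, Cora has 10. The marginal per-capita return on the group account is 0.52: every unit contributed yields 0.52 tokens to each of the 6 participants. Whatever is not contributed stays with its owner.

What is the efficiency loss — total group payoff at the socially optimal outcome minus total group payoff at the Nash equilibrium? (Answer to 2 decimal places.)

The private return per contributed unit is 0.52 < 1 for everyone, so the Nash equilibrium is zero contribution and the group total is Σ E_j = 49 + 51 + 20 + 10 + 51 + 10 = 191.
Each contributed unit returns 3.120 to the group, so the social optimum is full contribution by everyone: group total = 3.120 × 191 = 595.92.
Efficiency loss = (3.120 − 1) × 191 = 404.92.

404.92 tokens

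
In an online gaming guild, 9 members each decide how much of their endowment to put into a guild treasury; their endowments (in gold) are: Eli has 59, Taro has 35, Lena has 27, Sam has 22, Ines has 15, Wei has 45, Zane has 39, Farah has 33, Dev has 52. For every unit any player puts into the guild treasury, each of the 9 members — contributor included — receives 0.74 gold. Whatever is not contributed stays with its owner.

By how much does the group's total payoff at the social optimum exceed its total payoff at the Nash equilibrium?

The private return per contributed unit is 0.74 < 1 for everyone, so the Nash equilibrium is zero contribution and the group total is Σ E_j = 59 + 35 + 27 + 22 + 15 + 45 + 39 + 33 + 52 = 327.
Each contributed unit returns 6.660 to the group, so the social optimum is full contribution by everyone: group total = 6.660 × 327 = 2177.82.
Efficiency loss = (6.660 − 1) × 327 = 1850.82.

1850.82 gold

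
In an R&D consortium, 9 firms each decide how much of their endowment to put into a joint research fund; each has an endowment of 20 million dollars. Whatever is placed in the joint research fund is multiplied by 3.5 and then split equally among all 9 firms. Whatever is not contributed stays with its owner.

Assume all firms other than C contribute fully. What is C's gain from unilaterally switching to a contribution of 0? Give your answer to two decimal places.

Switching from a contribution of 20 to 0 lets C keep an extra 20 million dollars, but lowers the joint research fund by 20, which costs C their own share of that drop: 3.5/9 × 20 = 7.78.
Net gain = 20 − 7.78 = 12.22. The private return per contributed unit (0.3889) is below 1, so free-riding is indeed the best response regardless of what the others do.

12.22 million dollars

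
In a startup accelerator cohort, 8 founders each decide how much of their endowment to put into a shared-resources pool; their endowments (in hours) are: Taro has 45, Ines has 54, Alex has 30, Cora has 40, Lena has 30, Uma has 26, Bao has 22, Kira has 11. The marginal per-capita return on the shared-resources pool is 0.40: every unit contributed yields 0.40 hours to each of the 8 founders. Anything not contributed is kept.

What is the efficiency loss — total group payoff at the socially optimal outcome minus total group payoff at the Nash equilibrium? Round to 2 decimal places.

567.60 hours

The private return per contributed unit is 0.40 < 1 for everyone, so the Nash equilibrium is zero contribution and the group total is Σ E_j = 45 + 54 + 30 + 40 + 30 + 26 + 22 + 11 = 258.
Each contributed unit returns 3.200 to the group, so the social optimum is full contribution by everyone: group total = 3.200 × 258 = 825.60.
Efficiency loss = (3.200 − 1) × 258 = 567.60.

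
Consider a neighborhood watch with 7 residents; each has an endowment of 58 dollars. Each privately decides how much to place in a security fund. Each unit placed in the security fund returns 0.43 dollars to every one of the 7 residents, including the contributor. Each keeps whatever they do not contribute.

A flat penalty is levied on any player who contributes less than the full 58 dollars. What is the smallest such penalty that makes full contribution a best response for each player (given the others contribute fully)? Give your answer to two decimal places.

33.06 dollars

Given the others contribute fully, the best deviation is to contribute 0 (any partial contribution still incurs the fine and gives up units whose private return 0.43 is below 1).
Deviating from 58 to 0 saves 58 dollars but forfeits the deviator's share of the drop in the security fund: 0.43 × 58 = 24.94.
So the deviation gain is 58 − 24.94 = 33.06, and the fine must be at least 33.06 dollars to wipe it out.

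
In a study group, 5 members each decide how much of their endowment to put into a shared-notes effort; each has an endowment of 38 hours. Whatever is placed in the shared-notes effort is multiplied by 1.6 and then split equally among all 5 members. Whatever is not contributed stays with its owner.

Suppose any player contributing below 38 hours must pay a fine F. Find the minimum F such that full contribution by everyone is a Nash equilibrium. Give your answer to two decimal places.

Given the others contribute fully, the best deviation is to contribute 0 (any partial contribution still incurs the fine and gives up units whose private return 0.3200 is below 1).
Deviating from 38 to 0 saves 38 hours but forfeits the deviator's share of the drop in the shared-notes effort: 1.6/5 × 38 = 12.16.
So the deviation gain is 38 − 12.16 = 25.84, and the fine must be at least 25.84 hours to wipe it out.

25.84 hours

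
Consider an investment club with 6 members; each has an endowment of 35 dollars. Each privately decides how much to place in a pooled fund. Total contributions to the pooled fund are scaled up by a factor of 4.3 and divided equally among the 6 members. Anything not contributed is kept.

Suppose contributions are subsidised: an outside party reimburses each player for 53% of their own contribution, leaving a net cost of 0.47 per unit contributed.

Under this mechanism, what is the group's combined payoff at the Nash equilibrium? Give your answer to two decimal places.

Under the mechanism each unit contributed yields (4.3/6) / 0.47 = 1.5248 back to its contributor per unit of net cost, which exceeds 1, making full contribution the dominant choice for everyone.
At the Nash equilibrium everyone contributes 35. Group total payoff = 6 × (35 × 0.53 + 4.3 × 35) = 1014.30.

1014.30 dollars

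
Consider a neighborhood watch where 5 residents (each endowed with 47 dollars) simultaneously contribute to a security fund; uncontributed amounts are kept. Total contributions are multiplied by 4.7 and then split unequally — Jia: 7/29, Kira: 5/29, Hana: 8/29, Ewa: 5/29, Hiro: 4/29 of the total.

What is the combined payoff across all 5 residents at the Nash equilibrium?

For player j, contributing a unit is worthwhile iff 4.7 × (j's share) ≥ 1, i.e. iff j's share is at least 0.2128.
Jia and Hana clear that bar, contributing 47 each; the remaining 3 contribute 0. Total contributed: 94.
The security fund pays out 4.7 × 94 = 441.80 in total (split across the unequal shares, but the aggregate is all that matters for the group sum).
The 3 free-riders keep 47 each, adding 141. Group total = 141 + 441.80 = 582.80.

582.80 dollars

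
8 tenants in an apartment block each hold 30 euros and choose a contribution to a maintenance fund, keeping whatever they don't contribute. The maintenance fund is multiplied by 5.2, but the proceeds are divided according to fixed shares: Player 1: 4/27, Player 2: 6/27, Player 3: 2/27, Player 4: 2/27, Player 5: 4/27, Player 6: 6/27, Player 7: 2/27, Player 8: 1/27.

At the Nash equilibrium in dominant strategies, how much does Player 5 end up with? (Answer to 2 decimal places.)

Player j's private return per contributed unit is 5.2 × (j's share). Contributing is weakly dominant for j when that share is at least 1/5.2 = 0.1923, and contributing 0 is dominant otherwise.
The shares above 0.1923 belong to Player 2 and Player 6, contributing 30 each; the remaining 6 contribute 0. Total contributed: 60.
Player 5 keeps 30 and receives 5.2 × 60 × 4/27 = 46.22 from the maintenance fund, for a payoff of 76.22.

76.22 euros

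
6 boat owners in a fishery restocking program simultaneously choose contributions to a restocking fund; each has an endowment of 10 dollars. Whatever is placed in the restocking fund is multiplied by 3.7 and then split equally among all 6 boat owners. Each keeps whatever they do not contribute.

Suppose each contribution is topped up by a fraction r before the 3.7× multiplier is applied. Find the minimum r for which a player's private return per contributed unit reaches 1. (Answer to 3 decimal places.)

With matching at rate r, one contributed unit becomes (1 + r) in the restocking fund and returns 3.7 × (1 + r) / 6 to the contributor.
Setting this equal to 1: 1 + r = 6/3.7 = 1.6216.
So the minimum matching rate is r = 1.6216 − 1 = 0.622.

0.622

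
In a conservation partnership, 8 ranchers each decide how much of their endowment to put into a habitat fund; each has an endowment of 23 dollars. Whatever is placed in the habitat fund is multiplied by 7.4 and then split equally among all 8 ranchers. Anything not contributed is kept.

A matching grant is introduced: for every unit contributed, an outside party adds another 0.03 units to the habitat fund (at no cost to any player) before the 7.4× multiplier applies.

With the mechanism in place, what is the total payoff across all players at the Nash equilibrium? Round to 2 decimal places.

184.00 dollars

The effective private return is 7.4 × 1.03 / 8 = 0.9528, which is still under 1, so the mechanism doesn't change anyone's dominant strategy: zero contribution.
Everyone keeps their endowment and the group total is 8 × 23 = 184.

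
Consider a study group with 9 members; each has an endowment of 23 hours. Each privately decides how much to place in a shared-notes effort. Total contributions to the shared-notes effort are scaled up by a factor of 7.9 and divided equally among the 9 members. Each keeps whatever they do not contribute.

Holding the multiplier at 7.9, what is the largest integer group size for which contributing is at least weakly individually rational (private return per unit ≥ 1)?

Private return per unit is 7.9/(group size), which is ≥ 1 whenever the group size is ≤ 7.9.
The largest such integer is 7.

7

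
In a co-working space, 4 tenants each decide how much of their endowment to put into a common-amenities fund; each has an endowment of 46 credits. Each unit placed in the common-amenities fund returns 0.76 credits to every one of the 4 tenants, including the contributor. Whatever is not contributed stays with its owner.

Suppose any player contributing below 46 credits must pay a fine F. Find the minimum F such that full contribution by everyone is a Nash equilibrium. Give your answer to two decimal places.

11.04 credits

Given the others contribute fully, the best deviation is to contribute 0 (any partial contribution still incurs the fine and gives up units whose private return 0.76 is below 1).
Deviating from 46 to 0 saves 46 credits but forfeits the deviator's share of the drop in the common-amenities fund: 0.76 × 46 = 34.96.
So the deviation gain is 46 − 34.96 = 11.04, and the fine must be at least 11.04 credits to wipe it out.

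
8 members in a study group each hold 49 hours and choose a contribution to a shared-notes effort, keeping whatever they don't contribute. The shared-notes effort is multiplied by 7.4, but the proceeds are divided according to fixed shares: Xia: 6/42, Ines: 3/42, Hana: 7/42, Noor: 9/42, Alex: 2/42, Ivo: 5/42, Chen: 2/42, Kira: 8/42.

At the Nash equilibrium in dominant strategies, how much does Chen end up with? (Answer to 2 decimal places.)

A player with share s gets back 7.4·s per unit contributed, so full contribution is dominant for anyone with s > 1/7.4 = 0.1351 and zero contribution is dominant for anyone below.
Xia, Hana, Noor and Kira clear that bar, contributing 49 each; the remaining 4 contribute 0. Total contributed: 196.
Chen keeps 49 and receives 7.4 × 196 × 2/42 = 69.07 from the shared-notes effort, for a payoff of 118.07.

118.07 hours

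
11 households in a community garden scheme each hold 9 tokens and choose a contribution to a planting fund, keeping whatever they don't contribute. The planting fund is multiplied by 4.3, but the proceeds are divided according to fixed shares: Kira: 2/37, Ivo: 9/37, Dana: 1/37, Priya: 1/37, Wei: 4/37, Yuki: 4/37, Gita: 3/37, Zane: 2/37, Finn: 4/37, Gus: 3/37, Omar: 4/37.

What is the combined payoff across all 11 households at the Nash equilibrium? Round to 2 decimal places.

Each unit j contributes comes back to j as 4.3 × (j's share), so j prefers to contribute only if that share exceeds 1/4.3 = 0.2326; otherwise keeping the unit dominates.
Only Ivo (9/37) clears that bar, contributing 9; the remaining 10 contribute 0. Total contributed: 9.
The planting fund pays out 4.3 × 9 = 38.70 in total (split across the unequal shares, but the aggregate is all that matters for the group sum).
The 10 free-riders keep 9 each, adding 90. Group total = 90 + 38.70 = 128.70.

128.70 tokens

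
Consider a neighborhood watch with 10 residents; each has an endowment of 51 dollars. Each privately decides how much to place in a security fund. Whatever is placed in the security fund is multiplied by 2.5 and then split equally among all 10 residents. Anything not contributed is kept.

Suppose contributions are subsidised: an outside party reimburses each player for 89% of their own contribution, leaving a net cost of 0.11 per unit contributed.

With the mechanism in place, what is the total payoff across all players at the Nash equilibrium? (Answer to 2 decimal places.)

With the mechanism, a contributed unit returns (2.5/10) / 0.11 = 2.2727 per unit of net cost to the contributor — now above 1 — so contributing fully is weakly dominant for every player.
At the Nash equilibrium everyone contributes 51. Group total payoff = 10 × (51 × 0.89 + 2.5 × 51) = 1728.90.

1728.90 dollars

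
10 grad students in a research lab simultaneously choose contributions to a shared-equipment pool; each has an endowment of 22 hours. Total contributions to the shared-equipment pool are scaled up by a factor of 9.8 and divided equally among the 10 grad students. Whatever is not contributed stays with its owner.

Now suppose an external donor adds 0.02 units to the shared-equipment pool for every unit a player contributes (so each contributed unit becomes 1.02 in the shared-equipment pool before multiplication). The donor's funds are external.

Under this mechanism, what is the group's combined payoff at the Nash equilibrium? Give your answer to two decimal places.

220.00 hours

The effective private return is 9.8 × 1.02 / 10 = 0.9996, which is still under 1, so the mechanism doesn't change anyone's dominant strategy: zero contribution.
Everyone keeps their endowment and the group total is 10 × 22 = 220.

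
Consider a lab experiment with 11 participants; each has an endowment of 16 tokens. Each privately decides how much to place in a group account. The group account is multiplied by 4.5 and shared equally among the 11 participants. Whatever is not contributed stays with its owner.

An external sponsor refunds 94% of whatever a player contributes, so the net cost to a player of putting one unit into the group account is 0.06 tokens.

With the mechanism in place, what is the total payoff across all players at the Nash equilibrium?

With the mechanism, a contributed unit returns (4.5/11) / 0.06 = 6.8182 per unit of net cost to the contributor — now above 1 — so contributing fully is weakly dominant for every player.
So the Nash equilibrium is full contribution by all 11; the group earns 11 × (16 × 0.94 + 4.5 × 16) = 957.44.

957.44 tokens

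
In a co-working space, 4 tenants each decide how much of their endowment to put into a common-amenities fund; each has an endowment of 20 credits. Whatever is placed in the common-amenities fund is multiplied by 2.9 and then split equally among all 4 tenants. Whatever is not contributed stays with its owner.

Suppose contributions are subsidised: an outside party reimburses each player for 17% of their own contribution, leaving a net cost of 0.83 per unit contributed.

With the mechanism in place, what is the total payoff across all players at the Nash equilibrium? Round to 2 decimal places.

With the mechanism, a contributed unit returns (2.9/4) / 0.83 = 0.8735 per unit of net cost — still below 1 — so contributing 0 remains dominant for every player.
At the Nash equilibrium no one contributes; group total payoff = 4 × 20 = 80.

80.00 credits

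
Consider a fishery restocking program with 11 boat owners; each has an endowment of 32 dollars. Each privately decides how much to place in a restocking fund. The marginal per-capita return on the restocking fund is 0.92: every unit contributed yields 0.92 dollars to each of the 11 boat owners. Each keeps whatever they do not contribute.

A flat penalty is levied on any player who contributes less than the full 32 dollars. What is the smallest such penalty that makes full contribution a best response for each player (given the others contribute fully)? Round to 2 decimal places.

Given the others contribute fully, the best deviation is to contribute 0 (any partial contribution still incurs the fine and gives up units whose private return 0.92 is below 1).
Deviating from 32 to 0 saves 32 dollars but forfeits the deviator's share of the drop in the restocking fund: 0.92 × 32 = 29.44.
So the deviation gain is 32 − 29.44 = 2.56, and the fine must be at least 2.56 dollars to wipe it out.

2.56 dollars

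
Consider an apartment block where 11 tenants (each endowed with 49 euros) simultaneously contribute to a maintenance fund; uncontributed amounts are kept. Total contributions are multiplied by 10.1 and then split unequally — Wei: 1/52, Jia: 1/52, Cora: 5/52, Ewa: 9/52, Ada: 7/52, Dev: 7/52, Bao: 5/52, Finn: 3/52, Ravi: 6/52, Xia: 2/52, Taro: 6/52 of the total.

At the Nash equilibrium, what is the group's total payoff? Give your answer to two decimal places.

2768.50 euros

For player j, contributing a unit is worthwhile iff 10.1 × (j's share) ≥ 1, i.e. iff j's share is at least 0.0990.
Ewa, Ada, Dev, Ravi and Taro are above the threshold, contributing 49 each; the remaining 6 contribute 0. Total contributed: 245.
The maintenance fund pays out 10.1 × 245 = 2474.50 in total (split across the unequal shares, but the aggregate is all that matters for the group sum).
The 6 free-riders keep 49 each, adding 294. Group total = 294 + 2474.50 = 2768.50.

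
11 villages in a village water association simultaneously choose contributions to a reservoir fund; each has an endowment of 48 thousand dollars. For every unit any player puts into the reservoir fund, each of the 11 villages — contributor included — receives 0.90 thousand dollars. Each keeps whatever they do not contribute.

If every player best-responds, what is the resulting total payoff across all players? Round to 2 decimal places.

528.00 thousand dollars

The private return per contributed unit is 0.90 < 1, so contributing 0 is dominant for every player. At the Nash equilibrium everyone keeps their 48, and the group total is 11 × 48 = 528.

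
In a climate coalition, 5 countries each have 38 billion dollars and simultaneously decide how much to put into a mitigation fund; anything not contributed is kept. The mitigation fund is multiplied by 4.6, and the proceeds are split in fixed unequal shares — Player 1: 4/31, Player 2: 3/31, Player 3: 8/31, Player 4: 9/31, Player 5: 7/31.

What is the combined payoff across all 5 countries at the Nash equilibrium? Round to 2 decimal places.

A player with share s gets back 4.6·s per unit contributed, so full contribution is dominant for anyone with s > 1/4.6 = 0.2174 and zero contribution is dominant for anyone below.
The shares above 0.2174 belong to Player 3, Player 4 and Player 5, contributing 38 each; the remaining 2 contribute 0. Total contributed: 114.
The mitigation fund pays out 4.6 × 114 = 524.40 in total (split across the unequal shares, but the aggregate is all that matters for the group sum).
The 2 free-riders keep 38 each, adding 76. Group total = 76 + 524.40 = 600.40.

600.40 billion dollars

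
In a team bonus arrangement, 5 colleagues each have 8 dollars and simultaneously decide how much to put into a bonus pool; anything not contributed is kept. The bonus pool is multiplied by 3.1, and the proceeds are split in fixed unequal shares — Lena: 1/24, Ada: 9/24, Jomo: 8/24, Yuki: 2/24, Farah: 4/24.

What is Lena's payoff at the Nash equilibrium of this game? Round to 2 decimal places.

10.07 dollars

For player j, contributing a unit is worthwhile iff 3.1 × (j's share) ≥ 1, i.e. iff j's share is at least 0.3226.
The shares above 0.3226 belong to Ada and Jomo, contributing 8 each; the remaining 3 contribute 0. Total contributed: 16.
Lena keeps 8 and receives 3.1 × 16 × 1/24 = 2.07 from the bonus pool, for a payoff of 10.07.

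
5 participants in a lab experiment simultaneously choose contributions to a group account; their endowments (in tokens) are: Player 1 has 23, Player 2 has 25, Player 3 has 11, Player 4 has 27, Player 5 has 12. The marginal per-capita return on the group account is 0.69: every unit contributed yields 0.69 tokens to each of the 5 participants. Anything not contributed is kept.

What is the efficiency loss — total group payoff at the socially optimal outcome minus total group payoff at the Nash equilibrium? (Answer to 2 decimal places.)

The private return per contributed unit is 0.69 < 1 for everyone, so the Nash equilibrium is zero contribution and the group total is Σ E_j = 23 + 25 + 11 + 27 + 12 = 98.
Each contributed unit returns 3.450 to the group, so the social optimum is full contribution by everyone: group total = 3.450 × 98 = 338.10.
Efficiency loss = (3.450 − 1) × 98 = 240.10.

240.10 tokens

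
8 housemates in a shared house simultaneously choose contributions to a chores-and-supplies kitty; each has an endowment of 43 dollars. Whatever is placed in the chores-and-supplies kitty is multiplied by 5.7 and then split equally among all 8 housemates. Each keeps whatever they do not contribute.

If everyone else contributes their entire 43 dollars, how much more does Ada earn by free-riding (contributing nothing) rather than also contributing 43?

12.36 dollars

Switching from a contribution of 43 to 0 lets Ada keep an extra 43 dollars, but lowers the chores-and-supplies kitty by 43, which costs Ada their own share of that drop: 5.7/8 × 43 = 30.64.
Net gain = 43 − 30.64 = 12.36. The private return per contributed unit (0.7125) is below 1, so free-riding is indeed the best response regardless of what the others do.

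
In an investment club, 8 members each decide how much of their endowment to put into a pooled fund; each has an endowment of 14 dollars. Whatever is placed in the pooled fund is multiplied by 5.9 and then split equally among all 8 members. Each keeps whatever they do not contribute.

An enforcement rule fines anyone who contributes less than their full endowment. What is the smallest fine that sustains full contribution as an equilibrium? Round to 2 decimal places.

Given the others contribute fully, the best deviation is to contribute 0 (any partial contribution still incurs the fine and gives up units whose private return 0.7375 is below 1).
Deviating from 14 to 0 saves 14 dollars but forfeits the deviator's share of the drop in the pooled fund: 5.9/8 × 14 = 10.32.
So the deviation gain is 14 − 10.32 = 3.68, and the fine must be at least 3.68 dollars to wipe it out.

3.68 dollars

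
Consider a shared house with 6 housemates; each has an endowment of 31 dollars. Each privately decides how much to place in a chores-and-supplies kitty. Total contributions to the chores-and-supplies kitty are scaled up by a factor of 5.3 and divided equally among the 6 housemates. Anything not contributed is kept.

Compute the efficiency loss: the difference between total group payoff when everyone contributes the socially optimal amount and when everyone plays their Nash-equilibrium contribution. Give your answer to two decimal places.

799.80 dollars

Each contributed unit returns 5.3/6 = 0.8833 to its contributor — below 1 — so contributing 0 is dominant for every player. At the Nash equilibrium everyone keeps their 31, and the group total is 6 × 31 = 186.
Each contributed unit returns 5.300 to the group as a whole (0.8833 to each of 6 players), which exceeds 1, so the social optimum is full contribution: group total = 5.300 × 186 = 985.80.
Efficiency loss = 985.80 − 186 = 799.80.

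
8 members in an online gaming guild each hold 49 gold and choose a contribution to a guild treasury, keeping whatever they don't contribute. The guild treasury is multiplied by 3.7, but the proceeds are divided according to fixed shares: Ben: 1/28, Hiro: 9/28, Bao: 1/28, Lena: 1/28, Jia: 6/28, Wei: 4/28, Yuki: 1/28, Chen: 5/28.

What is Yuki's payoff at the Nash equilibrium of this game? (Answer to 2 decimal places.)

For player j, contributing a unit is worthwhile iff 3.7 × (j's share) ≥ 1, i.e. iff j's share is at least 0.2703.
Only Hiro (9/28) clears that bar, contributing 49; the remaining 7 contribute 0. Total contributed: 49.
Yuki keeps 49 and receives 3.7 × 49 × 1/28 = 6.48 from the guild treasury, for a payoff of 55.48.

55.48 gold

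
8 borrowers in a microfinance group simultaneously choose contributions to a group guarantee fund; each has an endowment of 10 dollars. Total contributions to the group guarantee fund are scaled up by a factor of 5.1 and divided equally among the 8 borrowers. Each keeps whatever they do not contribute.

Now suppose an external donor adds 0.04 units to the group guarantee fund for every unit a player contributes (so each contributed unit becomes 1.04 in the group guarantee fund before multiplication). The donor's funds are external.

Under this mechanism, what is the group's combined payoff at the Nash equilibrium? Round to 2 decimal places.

80.00 dollars

With the mechanism, a contributed unit returns 5.1 × 1.04 / 8 = 0.6630 per unit of net cost — still below 1 — so contributing 0 remains dominant for every player.
Everyone keeps their endowment and the group total is 8 × 10 = 80.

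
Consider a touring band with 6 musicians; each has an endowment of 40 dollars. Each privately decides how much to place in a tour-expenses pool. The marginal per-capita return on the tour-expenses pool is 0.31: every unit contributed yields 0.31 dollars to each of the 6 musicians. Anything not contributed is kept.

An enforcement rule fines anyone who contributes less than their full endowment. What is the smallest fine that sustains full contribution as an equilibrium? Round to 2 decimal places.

Given the others contribute fully, the best deviation is to contribute 0 (any partial contribution still incurs the fine and gives up units whose private return 0.31 is below 1).
Deviating from 40 to 0 saves 40 dollars but forfeits the deviator's share of the drop in the tour-expenses pool: 0.31 × 40 = 12.40.
So the deviation gain is 40 − 12.40 = 27.60, and the fine must be at least 27.60 dollars to wipe it out.

27.60 dollars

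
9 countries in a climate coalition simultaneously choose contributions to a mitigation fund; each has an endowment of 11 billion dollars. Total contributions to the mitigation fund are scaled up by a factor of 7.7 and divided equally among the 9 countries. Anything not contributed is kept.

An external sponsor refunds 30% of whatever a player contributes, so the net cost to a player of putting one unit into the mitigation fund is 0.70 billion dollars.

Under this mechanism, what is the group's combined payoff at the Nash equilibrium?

792.00 billion dollars

The effective private return per unit is now (7.7/9) / 0.70 = 1.2222 > 1, so every player's dominant strategy flips to full contribution.
At the Nash equilibrium everyone contributes 11. Group total payoff = 9 × (11 × 0.30 + 7.7 × 11) = 792.00.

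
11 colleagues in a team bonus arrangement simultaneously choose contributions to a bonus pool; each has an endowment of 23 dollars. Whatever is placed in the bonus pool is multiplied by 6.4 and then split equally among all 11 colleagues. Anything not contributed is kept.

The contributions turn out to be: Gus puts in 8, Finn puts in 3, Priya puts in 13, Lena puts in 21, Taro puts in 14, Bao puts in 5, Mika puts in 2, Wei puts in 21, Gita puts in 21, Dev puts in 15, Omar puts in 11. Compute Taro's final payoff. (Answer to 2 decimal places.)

Total contributed: 8 + 3 + 13 + 21 + 14 + 5 + 2 + 21 + 21 + 15 + 11 = 134.
Each receives 6.4 × 134 / 11 = 77.96 from the bonus pool.
Taro keeps 23 − 14 = 9, so Taro's payoff is 9 + 77.96 = 86.96.

86.96 dollars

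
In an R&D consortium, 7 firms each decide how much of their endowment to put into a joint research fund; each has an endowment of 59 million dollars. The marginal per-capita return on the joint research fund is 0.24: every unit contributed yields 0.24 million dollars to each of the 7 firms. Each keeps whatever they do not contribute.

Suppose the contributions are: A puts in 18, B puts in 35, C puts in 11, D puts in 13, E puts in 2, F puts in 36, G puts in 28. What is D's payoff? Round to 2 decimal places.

Total contributed: 18 + 35 + 11 + 13 + 2 + 36 + 28 = 143.
Each receives 0.24 × 143 = 34.32 from the joint research fund.
D keeps 59 − 13 = 46, so D's payoff is 46 + 34.32 = 80.32.

80.32 million dollars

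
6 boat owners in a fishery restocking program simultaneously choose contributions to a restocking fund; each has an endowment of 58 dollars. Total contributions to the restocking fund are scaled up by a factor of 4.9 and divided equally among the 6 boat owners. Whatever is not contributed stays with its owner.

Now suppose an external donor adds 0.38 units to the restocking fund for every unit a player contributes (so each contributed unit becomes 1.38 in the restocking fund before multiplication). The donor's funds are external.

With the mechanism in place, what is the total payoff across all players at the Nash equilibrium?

Under the mechanism each unit contributed yields 4.9 × 1.38 / 6 = 1.1270 back to its contributor per unit of net cost, which exceeds 1, making full contribution the dominant choice for everyone.
At the Nash equilibrium everyone contributes 58. Group total payoff = 4.9 × 1.38 × 348 = 2353.18.

2353.18 dollars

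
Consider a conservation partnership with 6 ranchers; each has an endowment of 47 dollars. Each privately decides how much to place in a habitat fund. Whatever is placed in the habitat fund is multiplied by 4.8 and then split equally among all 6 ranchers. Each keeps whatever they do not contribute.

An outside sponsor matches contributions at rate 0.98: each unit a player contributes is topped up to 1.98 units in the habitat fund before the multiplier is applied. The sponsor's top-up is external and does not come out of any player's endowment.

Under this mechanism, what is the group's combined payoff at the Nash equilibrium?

2680.13 dollars

The effective private return per unit is now 4.8 × 1.98 / 6 = 1.5840 > 1, so every player's dominant strategy flips to full contribution.
So the Nash equilibrium is full contribution by all 6; the group earns 4.8 × 1.98 × 282 = 2680.13.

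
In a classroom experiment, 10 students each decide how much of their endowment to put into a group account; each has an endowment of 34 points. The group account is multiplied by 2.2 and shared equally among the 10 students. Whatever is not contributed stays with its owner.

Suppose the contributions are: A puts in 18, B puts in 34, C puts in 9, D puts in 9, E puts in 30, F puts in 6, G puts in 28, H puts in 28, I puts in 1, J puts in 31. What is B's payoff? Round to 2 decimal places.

42.68 points

Total contributed: 18 + 34 + 9 + 9 + 30 + 6 + 28 + 28 + 1 + 31 = 194.
Each receives 2.2 × 194 / 10 = 42.68 from the group account.
B keeps 34 − 34 = 0, so B's payoff is 0 + 42.68 = 42.68.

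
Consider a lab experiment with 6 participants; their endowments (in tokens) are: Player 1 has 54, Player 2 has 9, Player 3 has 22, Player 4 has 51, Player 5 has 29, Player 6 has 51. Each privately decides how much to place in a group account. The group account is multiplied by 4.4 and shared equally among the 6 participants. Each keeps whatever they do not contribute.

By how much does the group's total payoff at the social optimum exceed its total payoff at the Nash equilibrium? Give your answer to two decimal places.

The private return per contributed unit is 4.4/6 = 0.7333 < 1 for every player regardless of endowment, so the Nash equilibrium is zero contribution and the group total is Σ E_j = 54 + 9 + 22 + 51 + 29 + 51 = 216.
Each contributed unit returns 4.400 to the group, so the social optimum is full contribution by everyone: group total = 4.400 × 216 = 950.40.
Efficiency loss = (4.400 − 1) × 216 = 734.40.

734.40 tokens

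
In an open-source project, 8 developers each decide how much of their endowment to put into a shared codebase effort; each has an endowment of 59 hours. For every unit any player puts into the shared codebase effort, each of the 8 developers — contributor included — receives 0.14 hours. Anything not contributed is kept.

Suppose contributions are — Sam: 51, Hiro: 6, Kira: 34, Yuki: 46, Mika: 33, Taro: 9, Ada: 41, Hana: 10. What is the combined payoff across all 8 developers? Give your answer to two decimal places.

499.60 hours

Total contributed: 51 + 6 + 34 + 46 + 33 + 9 + 41 + 10 = 230; total kept: 8 × 59 − 230 = 242.
The shared codebase effort pays out 0.14 × 8 × 230 = 257.60 in aggregate.
Group total = 242 + 257.60 = 499.60.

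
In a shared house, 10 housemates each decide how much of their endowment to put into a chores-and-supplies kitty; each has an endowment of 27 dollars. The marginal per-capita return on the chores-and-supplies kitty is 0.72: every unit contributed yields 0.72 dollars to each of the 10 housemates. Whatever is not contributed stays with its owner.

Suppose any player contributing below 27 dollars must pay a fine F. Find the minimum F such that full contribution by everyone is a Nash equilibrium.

Given the others contribute fully, the best deviation is to contribute 0 (any partial contribution still incurs the fine and gives up units whose private return 0.72 is below 1).
Deviating from 27 to 0 saves 27 dollars but forfeits the deviator's share of the drop in the chores-and-supplies kitty: 0.72 × 27 = 19.44.
So the deviation gain is 27 − 19.44 = 7.56, and the fine must be at least 7.56 dollars to wipe it out.

7.56 dollars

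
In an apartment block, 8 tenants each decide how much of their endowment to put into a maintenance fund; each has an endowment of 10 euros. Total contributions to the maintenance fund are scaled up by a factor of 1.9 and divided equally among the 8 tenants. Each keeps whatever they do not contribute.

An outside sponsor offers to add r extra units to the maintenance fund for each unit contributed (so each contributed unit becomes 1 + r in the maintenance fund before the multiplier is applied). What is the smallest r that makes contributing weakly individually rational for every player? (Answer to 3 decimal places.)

3.211

With matching at rate r, one contributed unit becomes (1 + r) in the maintenance fund and returns 1.9 × (1 + r) / 8 to the contributor.
Setting this equal to 1: 1 + r = 8/1.9 = 4.2105.
So the minimum matching rate is r = 4.2105 − 1 = 3.211.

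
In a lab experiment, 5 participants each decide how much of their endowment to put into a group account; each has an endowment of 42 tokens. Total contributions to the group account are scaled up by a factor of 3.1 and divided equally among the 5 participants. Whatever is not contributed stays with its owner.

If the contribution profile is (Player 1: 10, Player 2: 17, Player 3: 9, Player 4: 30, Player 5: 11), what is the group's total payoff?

Total contributed: 10 + 17 + 9 + 30 + 11 = 77; total kept: 5 × 42 − 77 = 133.
The group account pays out 3.1 × 77 = 238.70 in aggregate.
Group total = 133 + 238.70 = 371.70.

371.70 tokens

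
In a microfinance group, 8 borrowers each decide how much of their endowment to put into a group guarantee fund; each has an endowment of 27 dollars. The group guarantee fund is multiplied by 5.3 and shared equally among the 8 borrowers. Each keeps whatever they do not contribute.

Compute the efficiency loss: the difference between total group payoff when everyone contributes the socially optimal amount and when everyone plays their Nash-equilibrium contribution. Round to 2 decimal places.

928.80 dollars

Each contributed unit returns 5.3/8 = 0.6625 to its contributor — below 1 — so contributing 0 is dominant for every player. At the Nash equilibrium everyone keeps their 27, and the group total is 8 × 27 = 216.
Each contributed unit returns 5.300 to the group as a whole (0.6625 to each of 8 players), which exceeds 1, so the social optimum is full contribution: group total = 5.300 × 216 = 1144.80.
Efficiency loss = 1144.80 − 216 = 928.80.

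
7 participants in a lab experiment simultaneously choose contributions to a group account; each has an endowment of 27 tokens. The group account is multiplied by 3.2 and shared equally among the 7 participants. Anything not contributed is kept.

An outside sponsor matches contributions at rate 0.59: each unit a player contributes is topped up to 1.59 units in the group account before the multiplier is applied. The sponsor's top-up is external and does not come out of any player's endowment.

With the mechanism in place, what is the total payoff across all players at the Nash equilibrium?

Even with the mechanism, each unit contributed returns only 3.2 × 1.59 / 7 = 0.7269 per unit of net cost, so contributing nothing is still dominant.
At the Nash equilibrium no one contributes; group total payoff = 7 × 27 = 189.

189.00 tokens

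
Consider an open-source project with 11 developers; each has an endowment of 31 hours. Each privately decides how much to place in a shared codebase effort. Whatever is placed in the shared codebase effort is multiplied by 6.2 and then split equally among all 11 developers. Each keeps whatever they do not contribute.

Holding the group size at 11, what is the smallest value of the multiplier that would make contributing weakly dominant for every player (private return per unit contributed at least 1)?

11

A contributed unit returns (multiplier)/11 to its contributor.
This reaches 1 exactly when the multiplier is 11.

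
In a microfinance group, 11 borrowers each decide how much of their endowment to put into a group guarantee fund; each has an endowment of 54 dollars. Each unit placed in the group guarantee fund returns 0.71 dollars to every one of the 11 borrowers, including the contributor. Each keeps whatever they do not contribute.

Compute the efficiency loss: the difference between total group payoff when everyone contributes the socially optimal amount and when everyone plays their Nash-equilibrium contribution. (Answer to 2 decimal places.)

The private return per contributed unit is 0.71 < 1, so contributing 0 is dominant for every player. At the Nash equilibrium everyone keeps their 54, and the group total is 11 × 54 = 594.
Each contributed unit returns 7.810 to the group as a whole (0.71 to each of 11 players), which exceeds 1, so the social optimum is full contribution: group total = 7.810 × 594 = 4639.14.
Efficiency loss = 4639.14 − 594 = 4045.14.

4045.14 dollars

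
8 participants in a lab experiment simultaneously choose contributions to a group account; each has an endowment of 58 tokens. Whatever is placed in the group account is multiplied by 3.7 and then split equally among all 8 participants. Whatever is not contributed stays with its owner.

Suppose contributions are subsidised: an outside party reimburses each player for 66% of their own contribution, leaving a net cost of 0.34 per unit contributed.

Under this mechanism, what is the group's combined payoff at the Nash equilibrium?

2023.04 tokens

With the mechanism, a contributed unit returns (3.7/8) / 0.34 = 1.3603 per unit of net cost to the contributor — now above 1 — so contributing fully is weakly dominant for every player.
So the Nash equilibrium is full contribution by all 8; the group earns 8 × (58 × 0.66 + 3.7 × 58) = 2023.04.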